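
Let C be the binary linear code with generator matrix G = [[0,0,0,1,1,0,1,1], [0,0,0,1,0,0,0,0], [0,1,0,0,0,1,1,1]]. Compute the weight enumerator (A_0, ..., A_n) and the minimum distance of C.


Weight distribution: A_0 = 1, A_1 = 1, A_3 = 2, A_4 = 3, A_5 = 1. Minimum distance d = 1.

Enumerate all 2^3 = 8 messages m ∈ F_2^3.
For each, compute codeword c = mG in F_2^8, then tally its weight.
  m = 000 → c = 00000000, weight = 0.
  m = 100 → c = 00011011, weight = 4.
  m = 010 → c = 00010000, weight = 1.
  m = 110 → c = 00001011, weight = 3.
  m = 001 → c = 01000111, weight = 4.
  m = 101 → c = 01011100, weight = 4.
  m = 011 → c = 01010111, weight = 5.
  m = 111 → c = 01001100, weight = 3.
Tally weights:
  weight 0: 1 codewords.
  weight 1: 1 codewords.
  weight 3: 2 codewords.
  weight 4: 3 codewords.
  weight 5: 1 codewords.
Minimum distance d = smallest w > 0 with A_w > 0 = 1.
Sanity: Σ A_w = 8 = 2^3 = 8 ✓.


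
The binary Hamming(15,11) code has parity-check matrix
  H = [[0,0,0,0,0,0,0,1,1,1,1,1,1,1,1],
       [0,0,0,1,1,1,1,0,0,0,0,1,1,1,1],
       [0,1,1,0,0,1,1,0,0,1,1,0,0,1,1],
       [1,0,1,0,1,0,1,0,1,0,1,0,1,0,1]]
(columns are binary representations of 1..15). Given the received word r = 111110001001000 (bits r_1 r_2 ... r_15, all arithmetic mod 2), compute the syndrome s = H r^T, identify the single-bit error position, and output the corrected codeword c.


s = (0, 1, 0, 0)^T, error position = 4, corrected codeword c = 111010001001000

Compute s = H r^T mod 2 one row at a time:
  s_1 = 0 + 1 + 0 + 0 + 1 + 0 + 0 + 0 = 2 ≡ 0 (mod 2).
  s_2 = 1 + 1 + 0 + 0 + 1 + 0 + 0 + 0 = 3 ≡ 1 (mod 2).
  s_3 = 1 + 1 + 0 + 0 + 0 + 0 + 0 + 0 = 2 ≡ 0 (mod 2).
  s_4 = 1 + 1 + 1 + 0 + 1 + 0 + 0 + 0 = 4 ≡ 0 (mod 2).
s = (0, 1, 0, 0)^T — this equals column 4 of H (binary 0100), so error is at position 4.
Correct: flip bit 4 of r = 111110001001000 to get c = 111010001001000.


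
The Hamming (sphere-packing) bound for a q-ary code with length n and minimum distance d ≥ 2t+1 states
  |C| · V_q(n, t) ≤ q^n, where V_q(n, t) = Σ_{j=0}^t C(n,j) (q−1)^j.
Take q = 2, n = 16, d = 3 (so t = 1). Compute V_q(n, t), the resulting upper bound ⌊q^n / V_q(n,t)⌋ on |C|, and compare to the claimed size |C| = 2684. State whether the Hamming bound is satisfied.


V_q(n, t) = 17, q^n = 65536, Hamming bound = 3855, |C| = 2684 ≤ bound (satisfied).

Step 1: Compute V_q(n, t) = Σ_{j=0}^1 C(n, j) (q−1)^j.
  j = 0: C(16,0)·(1)^0 = 1·1 = 1.
  j = 1: C(16,1)·(1)^1 = 16·1 = 16.
  V_q(n, t) = 1 + 16 = 17.
Step 2: q^n = 2^16 = 65536.
Step 3: Hamming bound ⌊q^n / V_q(n,t)⌋ = ⌊65536/17⌋ = 3855.
Step 4: Compare |C| = 2684 to 3855: satisfied.
The claimed |C| lies below the Hamming bound.


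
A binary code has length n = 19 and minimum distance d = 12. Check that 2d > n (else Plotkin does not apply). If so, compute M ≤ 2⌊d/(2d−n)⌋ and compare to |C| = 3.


Plotkin bound M ≤ 4; given |C| = 3 ≤ bound (satisfied).

Check applicability: 2d = 24, n = 19.
2d − n = 5 > 0, so Plotkin applies.
Compute d/(2d−n) = 12/5 ≈ 2.4000.
⌊d/(2d−n)⌋ = 2.
Plotkin bound: M ≤ 2·2 = 4.
Given |C| = 3, check: satisfied.
This |C| is below the Plotkin bound.


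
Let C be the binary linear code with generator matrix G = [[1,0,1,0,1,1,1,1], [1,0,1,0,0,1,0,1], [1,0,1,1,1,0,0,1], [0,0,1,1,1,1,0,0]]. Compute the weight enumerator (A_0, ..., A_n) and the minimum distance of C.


Weight distribution: A_0 = 1, A_1 = 1, A_2 = 1, A_3 = 4, A_4 = 5, A_5 = 3, A_6 = 1. Minimum distance d = 1.

Enumerate all 2^4 = 16 messages m ∈ F_2^4.
For each, compute codeword c = mG in F_2^8, then tally its weight.
  m = 0000 → c = 00000000, weight = 0.
  m = 1000 → c = 10101111, weight = 6.
  m = 0100 → c = 10100101, weight = 4.
  m = 1100 → c = 00001010, weight = 2.
  m = 0010 → c = 10111001, weight = 5.
  m = 1010 → c = 00010110, weight = 3.
  m = 0110 → c = 00011100, weight = 3.
  m = 1110 → c = 10110011, weight = 5.
  m = 0001 → c = 00111100, weight = 4.
  m = 1001 → c = 10010011, weight = 4.
  m = 0101 → c = 10011001, weight = 4.
  m = 1101 → c = 00110110, weight = 4.
  m = 0011 → c = 10000101, weight = 3.
  m = 1011 → c = 00101010, weight = 3.
  m = 0111 → c = 00100000, weight = 1.
  m = 1111 → c = 10001111, weight = 5.
Tally weights:
  weight 0: 1 codewords.
  weight 1: 1 codewords.
  weight 2: 1 codewords.
  weight 3: 4 codewords.
  weight 4: 5 codewords.
  weight 5: 3 codewords.
  weight 6: 1 codewords.
Minimum distance d = smallest w > 0 with A_w > 0 = 1.
Sanity: Σ A_w = 16 = 2^4 = 16 ✓.


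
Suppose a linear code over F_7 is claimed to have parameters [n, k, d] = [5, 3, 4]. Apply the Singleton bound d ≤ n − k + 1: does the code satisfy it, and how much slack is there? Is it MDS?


Singleton RHS = n − k + 1 = 3, slack = -1, bound violated (no such code; not MDS).

Singleton bound: d ≤ n − k + 1.
Here n = 5, k = 3, so n − k + 1 = 3.
Given d = 4, check d ≤ 3: NO.
Slack = (n − k + 1) − d = -1.
The slack is negative: d = 4 exceeds n − k + 1 = 3 by 1, so the Singleton bound is violated and no linear [5, 3, 4]_7 code can exist. In particular it is not MDS (MDS requires d = n − k + 1 exactly).
Description: the claimed parameters are [5, 3, 4]_7; such a code would be impossible (violates the Singleton bound).


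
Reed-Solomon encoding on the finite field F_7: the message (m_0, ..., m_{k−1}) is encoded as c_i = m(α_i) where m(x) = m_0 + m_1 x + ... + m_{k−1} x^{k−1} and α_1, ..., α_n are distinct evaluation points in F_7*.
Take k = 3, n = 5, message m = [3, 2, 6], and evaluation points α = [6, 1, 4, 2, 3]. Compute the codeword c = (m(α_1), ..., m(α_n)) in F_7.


c = [0, 4, 2, 3, 0]

Message polynomial: m(x) = 3 + 2·x + 6·x^2 (mod 7).
For each evaluation point α_i, compute m(α_i) mod 7:
  α_1 = 6: Horner steps 6 → 3 → 0, so m(6) = 0.
  α_2 = 1: Horner steps 6 → 1 → 4, so m(1) = 4.
  α_3 = 4: Horner steps 6 → 5 → 2, so m(4) = 2.
  α_4 = 2: Horner steps 6 → 0 → 3, so m(2) = 3.
  α_5 = 3: Horner steps 6 → 6 → 0, so m(3) = 0.
Codeword c = [0, 4, 2, 3, 0] ∈ F_7^5.


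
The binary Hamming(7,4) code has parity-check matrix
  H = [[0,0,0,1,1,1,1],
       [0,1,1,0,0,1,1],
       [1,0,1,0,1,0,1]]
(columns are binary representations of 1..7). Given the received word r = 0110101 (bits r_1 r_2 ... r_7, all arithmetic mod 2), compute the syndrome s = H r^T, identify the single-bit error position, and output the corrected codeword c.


s = (0, 1, 1)^T, error position = 3, corrected codeword c = 0100101

Compute s = H r^T mod 2 one row at a time:
  s_1 = 0 + 1 + 0 + 1 = 2 ≡ 0 (mod 2).
  s_2 = 1 + 1 + 0 + 1 = 3 ≡ 1 (mod 2).
  s_3 = 0 + 1 + 1 + 1 = 3 ≡ 1 (mod 2).
s = (0, 1, 1)^T — this equals column 3 of H (binary 011), so error is at position 3.
Correct: flip bit 3 of r = 0110101 to get c = 0100101.


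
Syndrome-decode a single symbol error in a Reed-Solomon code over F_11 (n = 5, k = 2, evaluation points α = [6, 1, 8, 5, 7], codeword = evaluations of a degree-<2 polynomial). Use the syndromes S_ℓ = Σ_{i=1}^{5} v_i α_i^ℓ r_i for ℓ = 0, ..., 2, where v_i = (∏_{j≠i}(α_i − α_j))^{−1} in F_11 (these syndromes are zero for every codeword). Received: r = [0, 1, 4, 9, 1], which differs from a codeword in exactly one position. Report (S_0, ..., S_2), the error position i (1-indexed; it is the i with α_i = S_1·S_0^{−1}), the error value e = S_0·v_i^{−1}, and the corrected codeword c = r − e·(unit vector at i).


S = (1, 7, 5), error at position 5, error magnitude e = 10, c = [0, 1, 4, 9, 2].

Step 1: column multipliers v_i = (∏_{j≠i}(α_i − α_j))^{−1} mod 11.
  i = 1 (α = 6): (6−1)(6−8)(6−5)(6−7) = 5·(−2)·1·(−1) = 10 ≡ 10, so v_1 = 10^{−1} = 10 (mod 11).
  i = 2 (α = 1): (1−6)(1−8)(1−5)(1−7) = (−5)·(−7)·(−4)·(−6) = 840 ≡ 4, so v_2 = 4^{−1} = 3 (mod 11).
  i = 3 (α = 8): (8−6)(8−1)(8−5)(8−7) = 2·7·3·1 = 42 ≡ 9, so v_3 = 9^{−1} = 5 (mod 11).
  i = 4 (α = 5): (5−6)(5−1)(5−8)(5−7) = (−1)·4·(−3)·(−2) = −24 ≡ 9, so v_4 = 9^{−1} = 5 (mod 11).
  i = 5 (α = 7): (7−6)(7−1)(7−8)(7−5) = 1·6·(−1)·2 = −12 ≡ 10, so v_5 = 10^{−1} = 10 (mod 11).
  v = [10, 3, 5, 5, 10].
Step 2: syndromes of r = [0, 1, 4, 9, 1] (all sums mod 11).
  S_0 = Σ v_i r_i = 10·0 + 3·1 + 5·4 + 5·9 + 10·1 = 78 ≡ 1.
  S_1 = Σ v_i α_i r_i = 10·6·0 + 3·1·1 + 5·8·4 + 5·5·9 + 10·7·1 = 458 ≡ 7.
  α_i^2 mod 11 = [3, 1, 9, 3, 5].
  S_2 = Σ v_i α_i^2 r_i = 10·3·0 + 3·1·1 + 5·9·4 + 5·3·9 + 10·5·1 = 368 ≡ 5.
  S = (1, 7, 5) ≠ 0, so r is not a codeword (an error is present).
Step 3: locate the error. For a single error e at position i, S_ℓ = v_i·e·α_i^ℓ, so α_err = S_1/S_0.
  S_0^{−1} = 1^{−1} = 1 (mod 11), so α_err = 7·1 = 7 ≡ 7 = α_5. Error position i = 5.
  Consistency check: S_2/S_1 = 5·8 = 40 ≡ 7 = α_err ✓ (single-error assumption holds).
Step 4: error magnitude e = S_0/v_5 = S_0·∏_{j≠5}(α_5 − α_j) = 1·10 = 10 ≡ 10 (mod 11).
Step 5: correct position 5: c_5 = r_5 − e = 1 − 10 ≡ 2 (mod 11). Hence c = [0, 1, 4, 9, 2].
  Check: interpolating c through the α_i gives m(x) = 10 + 2·x (degree < 2) with m(α_i) = c_i for every i, so c is indeed a codeword.


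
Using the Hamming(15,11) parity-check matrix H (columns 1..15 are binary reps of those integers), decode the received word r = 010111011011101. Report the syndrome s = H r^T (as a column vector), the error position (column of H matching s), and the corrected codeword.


s = (0, 0, 0, 1)^T, error position = 1, corrected codeword c = 110111011011101

Compute s = H r^T mod 2 one row at a time:
  s_1 = 1 + 1 + 0 + 1 + 1 + 1 + 0 + 1 = 6 ≡ 0 (mod 2).
  s_2 = 1 + 1 + 1 + 0 + 1 + 1 + 0 + 1 = 6 ≡ 0 (mod 2).
  s_3 = 1 + 0 + 1 + 0 + 0 + 1 + 0 + 1 = 4 ≡ 0 (mod 2).
  s_4 = 0 + 0 + 1 + 0 + 1 + 1 + 1 + 1 = 5 ≡ 1 (mod 2).
s = (0, 0, 0, 1)^T — this equals column 1 of H (binary 0001), so error is at position 1.
Correct: flip bit 1 of r = 010111011011101 to get c = 110111011011101.


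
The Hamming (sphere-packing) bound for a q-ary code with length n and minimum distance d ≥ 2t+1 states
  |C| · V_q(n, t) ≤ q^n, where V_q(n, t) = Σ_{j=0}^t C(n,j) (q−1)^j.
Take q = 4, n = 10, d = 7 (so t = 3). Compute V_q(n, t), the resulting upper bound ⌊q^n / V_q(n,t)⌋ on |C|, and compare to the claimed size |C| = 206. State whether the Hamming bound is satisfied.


V_q(n, t) = 3676, q^n = 1048576, Hamming bound = 285, |C| = 206 ≤ bound (satisfied).

Step 1: Compute V_q(n, t) = Σ_{j=0}^3 C(n, j) (q−1)^j.
  j = 0: C(10,0)·(3)^0 = 1·1 = 1.
  j = 1: C(10,1)·(3)^1 = 10·3 = 30.
  j = 2: C(10,2)·(3)^2 = 45·9 = 405.
  j = 3: C(10,3)·(3)^3 = 120·27 = 3240.
  V_q(n, t) = 1 + 30 + 405 + 3240 = 3676.
Step 2: q^n = 4^10 = 1048576.
Step 3: Hamming bound ⌊q^n / V_q(n,t)⌋ = ⌊1048576/3676⌋ = 285.
Step 4: Compare |C| = 206 to 285: satisfied.
The claimed |C| lies below the Hamming bound.


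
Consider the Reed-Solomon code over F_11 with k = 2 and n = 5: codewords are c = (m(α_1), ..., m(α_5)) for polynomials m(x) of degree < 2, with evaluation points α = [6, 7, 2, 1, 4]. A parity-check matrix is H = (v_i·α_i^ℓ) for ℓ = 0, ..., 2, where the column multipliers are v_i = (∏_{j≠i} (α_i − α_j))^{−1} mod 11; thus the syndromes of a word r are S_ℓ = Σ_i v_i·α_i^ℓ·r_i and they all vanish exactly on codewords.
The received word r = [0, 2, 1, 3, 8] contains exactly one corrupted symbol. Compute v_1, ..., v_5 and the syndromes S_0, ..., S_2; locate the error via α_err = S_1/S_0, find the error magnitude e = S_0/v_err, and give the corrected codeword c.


S = (10, 5, 8), error at position 1, error magnitude e = 7, c = [4, 2, 1, 3, 8].

Step 1: column multipliers v_i = (∏_{j≠i}(α_i − α_j))^{−1} mod 11.
  i = 1 (α = 6): (6−7)(6−2)(6−1)(6−4) = (−1)·4·5·2 = −40 ≡ 4, so v_1 = 4^{−1} = 3 (mod 11).
  i = 2 (α = 7): (7−6)(7−2)(7−1)(7−4) = 1·5·6·3 = 90 ≡ 2, so v_2 = 2^{−1} = 6 (mod 11).
  i = 3 (α = 2): (2−6)(2−7)(2−1)(2−4) = (−4)·(−5)·1·(−2) = −40 ≡ 4, so v_3 = 4^{−1} = 3 (mod 11).
  i = 4 (α = 1): (1−6)(1−7)(1−2)(1−4) = (−5)·(−6)·(−1)·(−3) = 90 ≡ 2, so v_4 = 2^{−1} = 6 (mod 11).
  i = 5 (α = 4): (4−6)(4−7)(4−2)(4−1) = (−2)·(−3)·2·3 = 36 ≡ 3, so v_5 = 3^{−1} = 4 (mod 11).
  v = [3, 6, 3, 6, 4].
Step 2: syndromes of r = [0, 2, 1, 3, 8] (all sums mod 11).
  S_0 = Σ v_i r_i = 3·0 + 6·2 + 3·1 + 6·3 + 4·8 = 65 ≡ 10.
  S_1 = Σ v_i α_i r_i = 3·6·0 + 6·7·2 + 3·2·1 + 6·1·3 + 4·4·8 = 236 ≡ 5.
  α_i^2 mod 11 = [3, 5, 4, 1, 5].
  S_2 = Σ v_i α_i^2 r_i = 3·3·0 + 6·5·2 + 3·4·1 + 6·1·3 + 4·5·8 = 250 ≡ 8.
  S = (10, 5, 8) ≠ 0, so r is not a codeword (an error is present).
Step 3: locate the error. For a single error e at position i, S_ℓ = v_i·e·α_i^ℓ, so α_err = S_1/S_0.
  S_0^{−1} = 10^{−1} = 10 (mod 11), so α_err = 5·10 = 50 ≡ 6 = α_1. Error position i = 1.
  Consistency check: S_2/S_1 = 8·9 = 72 ≡ 6 = α_err ✓ (single-error assumption holds).
Step 4: error magnitude e = S_0/v_1 = S_0·∏_{j≠1}(α_1 − α_j) = 10·4 = 40 ≡ 7 (mod 11).
Step 5: correct position 1: c_1 = r_1 − e = 0 − 7 ≡ 4 (mod 11). Hence c = [4, 2, 1, 3, 8].
  Check: interpolating c through the α_i gives m(x) = 5 + 9·x (degree < 2) with m(α_i) = c_i for every i, so c is indeed a codeword.


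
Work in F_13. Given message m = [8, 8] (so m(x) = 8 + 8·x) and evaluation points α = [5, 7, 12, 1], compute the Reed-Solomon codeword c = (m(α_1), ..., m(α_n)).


c = [9, 12, 0, 3]

Message polynomial: m(x) = 8 + 8·x (mod 13).
For each evaluation point α_i, compute m(α_i) mod 13:
  α_1 = 5: Horner steps 8 → 9, so m(5) = 9.
  α_2 = 7: Horner steps 8 → 12, so m(7) = 12.
  α_3 = 12: Horner steps 8 → 0, so m(12) = 0.
  α_4 = 1: Horner steps 8 → 3, so m(1) = 3.
Codeword c = [9, 12, 0, 3] ∈ F_13^4.


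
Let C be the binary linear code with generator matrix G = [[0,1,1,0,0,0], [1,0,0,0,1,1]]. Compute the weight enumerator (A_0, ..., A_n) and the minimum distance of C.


Weight distribution: A_0 = 1, A_2 = 1, A_3 = 1, A_5 = 1. Minimum distance d = 2.

Enumerate all 2^2 = 4 messages m ∈ F_2^2.
For each, compute codeword c = mG in F_2^6, then tally its weight.
  m = 00 → c = 000000, weight = 0.
  m = 10 → c = 011000, weight = 2.
  m = 01 → c = 100011, weight = 3.
  m = 11 → c = 111011, weight = 5.
Tally weights:
  weight 0: 1 codewords.
  weight 2: 1 codewords.
  weight 3: 1 codewords.
  weight 5: 1 codewords.
Minimum distance d = smallest w > 0 with A_w > 0 = 2.
Sanity: Σ A_w = 4 = 2^2 = 4 ✓.


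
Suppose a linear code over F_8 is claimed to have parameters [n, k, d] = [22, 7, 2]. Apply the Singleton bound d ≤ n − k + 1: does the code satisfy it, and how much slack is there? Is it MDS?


Singleton RHS = n − k + 1 = 16, slack = 14, bound satisfied, not MDS.

Singleton bound: d ≤ n − k + 1.
Here n = 22, k = 7, so n − k + 1 = 16.
Given d = 2, check d ≤ 16: YES.
Slack = (n − k + 1) − d = 14.
The code is NOT MDS (slack = 14 > 0).
Description: the claimed parameters are [22, 7, 2]_8; such a code would be non-MDS.


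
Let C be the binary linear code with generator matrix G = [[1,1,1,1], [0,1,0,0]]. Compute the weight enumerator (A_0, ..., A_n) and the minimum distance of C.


Weight distribution: A_0 = 1, A_1 = 1, A_3 = 1, A_4 = 1. Minimum distance d = 1.

Enumerate all 2^2 = 4 messages m ∈ F_2^2.
For each, compute codeword c = mG in F_2^4, then tally its weight.
  m = 00 → c = 0000, weight = 0.
  m = 10 → c = 1111, weight = 4.
  m = 01 → c = 0100, weight = 1.
  m = 11 → c = 1011, weight = 3.
Tally weights:
  weight 0: 1 codewords.
  weight 1: 1 codewords.
  weight 3: 1 codewords.
  weight 4: 1 codewords.
Minimum distance d = smallest w > 0 with A_w > 0 = 1.
Sanity: Σ A_w = 4 = 2^2 = 4 ✓.


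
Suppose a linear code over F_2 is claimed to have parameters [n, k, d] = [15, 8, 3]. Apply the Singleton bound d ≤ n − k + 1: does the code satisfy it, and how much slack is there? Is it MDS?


Singleton RHS = n − k + 1 = 8, slack = 5, bound satisfied, not MDS.

Singleton bound: d ≤ n − k + 1.
Here n = 15, k = 8, so n − k + 1 = 8.
Given d = 3, check d ≤ 8: YES.
Slack = (n − k + 1) − d = 5.
The code is NOT MDS (slack = 5 > 0).
Description: the claimed parameters are [15, 8, 3]_2; such a code would be non-MDS.


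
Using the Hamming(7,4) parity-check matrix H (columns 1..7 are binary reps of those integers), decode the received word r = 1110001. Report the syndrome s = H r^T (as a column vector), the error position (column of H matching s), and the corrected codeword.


s = (1, 1, 1)^T, error position = 7, corrected codeword c = 1110000

Compute s = H r^T mod 2 one row at a time:
  s_1 = 0 + 0 + 0 + 1 = 1 ≡ 1 (mod 2).
  s_2 = 1 + 1 + 0 + 1 = 3 ≡ 1 (mod 2).
  s_3 = 1 + 1 + 0 + 1 = 3 ≡ 1 (mod 2).
s = (1, 1, 1)^T — this equals column 7 of H (binary 111), so error is at position 7.
Correct: flip bit 7 of r = 1110001 to get c = 1110000.


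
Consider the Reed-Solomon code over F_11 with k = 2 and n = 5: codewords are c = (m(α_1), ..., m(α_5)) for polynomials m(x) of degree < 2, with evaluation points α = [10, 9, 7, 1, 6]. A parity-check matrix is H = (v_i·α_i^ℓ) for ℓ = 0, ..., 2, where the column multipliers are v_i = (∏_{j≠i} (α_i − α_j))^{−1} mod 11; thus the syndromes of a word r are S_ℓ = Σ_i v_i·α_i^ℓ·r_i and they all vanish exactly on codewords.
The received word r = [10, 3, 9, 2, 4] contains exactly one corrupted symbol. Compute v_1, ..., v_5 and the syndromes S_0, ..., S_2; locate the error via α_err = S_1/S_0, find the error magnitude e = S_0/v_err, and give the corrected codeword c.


S = (3, 10, 4), error at position 3, error magnitude e = 9, c = [10, 3, 0, 2, 4].

Step 1: column multipliers v_i = (∏_{j≠i}(α_i − α_j))^{−1} mod 11.
  i = 1 (α = 10): (10−9)(10−7)(10−1)(10−6) = 1·3·9·4 = 108 ≡ 9, so v_1 = 9^{−1} = 5 (mod 11).
  i = 2 (α = 9): (9−10)(9−7)(9−1)(9−6) = (−1)·2·8·3 = −48 ≡ 7, so v_2 = 7^{−1} = 8 (mod 11).
  i = 3 (α = 7): (7−10)(7−9)(7−1)(7−6) = (−3)·(−2)·6·1 = 36 ≡ 3, so v_3 = 3^{−1} = 4 (mod 11).
  i = 4 (α = 1): (1−10)(1−9)(1−7)(1−6) = (−9)·(−8)·(−6)·(−5) = 2160 ≡ 4, so v_4 = 4^{−1} = 3 (mod 11).
  i = 5 (α = 6): (6−10)(6−9)(6−7)(6−1) = (−4)·(−3)·(−1)·5 = −60 ≡ 6, so v_5 = 6^{−1} = 2 (mod 11).
  v = [5, 8, 4, 3, 2].
Step 2: syndromes of r = [10, 3, 9, 2, 4] (all sums mod 11).
  S_0 = Σ v_i r_i = 5·10 + 8·3 + 4·9 + 3·2 + 2·4 = 124 ≡ 3.
  S_1 = Σ v_i α_i r_i = 5·10·10 + 8·9·3 + 4·7·9 + 3·1·2 + 2·6·4 = 1022 ≡ 10.
  α_i^2 mod 11 = [1, 4, 5, 1, 3].
  S_2 = Σ v_i α_i^2 r_i = 5·1·10 + 8·4·3 + 4·5·9 + 3·1·2 + 2·3·4 = 356 ≡ 4.
  S = (3, 10, 4) ≠ 0, so r is not a codeword (an error is present).
Step 3: locate the error. For a single error e at position i, S_ℓ = v_i·e·α_i^ℓ, so α_err = S_1/S_0.
  S_0^{−1} = 3^{−1} = 4 (mod 11), so α_err = 10·4 = 40 ≡ 7 = α_3. Error position i = 3.
  Consistency check: S_2/S_1 = 4·10 = 40 ≡ 7 = α_err ✓ (single-error assumption holds).
Step 4: error magnitude e = S_0/v_3 = S_0·∏_{j≠3}(α_3 − α_j) = 3·3 = 9 ≡ 9 (mod 11).
Step 5: correct position 3: c_3 = r_3 − e = 9 − 9 ≡ 0 (mod 11). Hence c = [10, 3, 0, 2, 4].
  Check: interpolating c through the α_i gives m(x) = 6 + 7·x (degree < 2) with m(α_i) = c_i for every i, so c is indeed a codeword.


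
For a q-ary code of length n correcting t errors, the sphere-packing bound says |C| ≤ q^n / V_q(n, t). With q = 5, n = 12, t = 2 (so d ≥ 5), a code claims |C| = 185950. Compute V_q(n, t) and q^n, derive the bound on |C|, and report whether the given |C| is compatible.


V_q(n, t) = 1105, q^n = 244140625, Hamming bound = 220941, |C| = 185950 ≤ bound (satisfied).

Step 1: Compute V_q(n, t) = Σ_{j=0}^2 C(n, j) (q−1)^j.
  j = 0: C(12,0)·(4)^0 = 1·1 = 1.
  j = 1: C(12,1)·(4)^1 = 12·4 = 48.
  j = 2: C(12,2)·(4)^2 = 66·16 = 1056.
  V_q(n, t) = 1 + 48 + 1056 = 1105.
Step 2: q^n = 5^12 = 244140625.
Step 3: Hamming bound ⌊q^n / V_q(n,t)⌋ = ⌊244140625/1105⌋ = 220941.
Step 4: Compare |C| = 185950 to 220941: satisfied.
The claimed |C| lies below the Hamming bound.


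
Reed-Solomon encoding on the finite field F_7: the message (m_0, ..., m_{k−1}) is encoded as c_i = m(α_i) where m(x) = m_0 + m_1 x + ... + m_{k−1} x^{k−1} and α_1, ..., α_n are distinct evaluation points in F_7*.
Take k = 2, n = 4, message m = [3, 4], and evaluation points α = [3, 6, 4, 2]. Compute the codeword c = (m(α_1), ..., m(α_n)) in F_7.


c = [1, 6, 5, 4]

Message polynomial: m(x) = 3 + 4·x (mod 7).
For each evaluation point α_i, compute m(α_i) mod 7:
  α_1 = 3: Horner steps 4 → 1, so m(3) = 1.
  α_2 = 6: Horner steps 4 → 6, so m(6) = 6.
  α_3 = 4: Horner steps 4 → 5, so m(4) = 5.
  α_4 = 2: Horner steps 4 → 4, so m(2) = 4.
Codeword c = [1, 6, 5, 4] ∈ F_7^4.


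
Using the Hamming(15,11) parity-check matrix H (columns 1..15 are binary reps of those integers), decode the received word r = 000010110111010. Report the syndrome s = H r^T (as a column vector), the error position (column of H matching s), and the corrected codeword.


s = (1, 0, 0, 1)^T, error position = 9, corrected codeword c = 000010111111010

Compute s = H r^T mod 2 one row at a time:
  s_1 = 1 + 0 + 1 + 1 + 1 + 0 + 1 + 0 = 5 ≡ 1 (mod 2).
  s_2 = 0 + 1 + 0 + 1 + 1 + 0 + 1 + 0 = 4 ≡ 0 (mod 2).
  s_3 = 0 + 0 + 0 + 1 + 1 + 1 + 1 + 0 = 4 ≡ 0 (mod 2).
  s_4 = 0 + 0 + 1 + 1 + 0 + 1 + 0 + 0 = 3 ≡ 1 (mod 2).
s = (1, 0, 0, 1)^T — this equals column 9 of H (binary 1001), so error is at position 9.
Correct: flip bit 9 of r = 000010110111010 to get c = 000010111111010.


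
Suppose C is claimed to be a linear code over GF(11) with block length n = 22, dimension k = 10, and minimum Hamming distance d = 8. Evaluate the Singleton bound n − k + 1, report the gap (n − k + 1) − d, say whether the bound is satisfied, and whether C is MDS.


Singleton RHS = n − k + 1 = 13, slack = 5, bound satisfied, not MDS.

Singleton bound: d ≤ n − k + 1.
Here n = 22, k = 10, so n − k + 1 = 13.
Given d = 8, check d ≤ 13: YES.
Slack = (n − k + 1) − d = 5.
The code is NOT MDS (slack = 5 > 0).
Description: the claimed parameters are [22, 10, 8]_11; such a code would be non-MDS.


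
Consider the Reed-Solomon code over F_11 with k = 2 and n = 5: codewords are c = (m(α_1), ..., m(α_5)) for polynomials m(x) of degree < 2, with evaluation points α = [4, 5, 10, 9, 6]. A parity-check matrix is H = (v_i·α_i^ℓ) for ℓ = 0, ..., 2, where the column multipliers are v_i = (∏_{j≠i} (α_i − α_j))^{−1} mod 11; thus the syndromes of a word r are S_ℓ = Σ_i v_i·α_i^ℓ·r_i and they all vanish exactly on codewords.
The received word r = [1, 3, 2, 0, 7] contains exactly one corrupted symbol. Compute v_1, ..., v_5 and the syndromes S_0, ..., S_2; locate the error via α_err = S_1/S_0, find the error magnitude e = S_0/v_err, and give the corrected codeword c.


S = (1, 6, 3), error at position 5, error magnitude e = 2, c = [1, 3, 2, 0, 5].

Step 1: column multipliers v_i = (∏_{j≠i}(α_i − α_j))^{−1} mod 11.
  i = 1 (α = 4): (4−5)(4−10)(4−9)(4−6) = (−1)·(−6)·(−5)·(−2) = 60 ≡ 5, so v_1 = 5^{−1} = 9 (mod 11).
  i = 2 (α = 5): (5−4)(5−10)(5−9)(5−6) = 1·(−5)·(−4)·(−1) = −20 ≡ 2, so v_2 = 2^{−1} = 6 (mod 11).
  i = 3 (α = 10): (10−4)(10−5)(10−9)(10−6) = 6·5·1·4 = 120 ≡ 10, so v_3 = 10^{−1} = 10 (mod 11).
  i = 4 (α = 9): (9−4)(9−5)(9−10)(9−6) = 5·4·(−1)·3 = −60 ≡ 6, so v_4 = 6^{−1} = 2 (mod 11).
  i = 5 (α = 6): (6−4)(6−5)(6−10)(6−9) = 2·1·(−4)·(−3) = 24 ≡ 2, so v_5 = 2^{−1} = 6 (mod 11).
  v = [9, 6, 10, 2, 6].
Step 2: syndromes of r = [1, 3, 2, 0, 7] (all sums mod 11).
  S_0 = Σ v_i r_i = 9·1 + 6·3 + 10·2 + 2·0 + 6·7 = 89 ≡ 1.
  S_1 = Σ v_i α_i r_i = 9·4·1 + 6·5·3 + 10·10·2 + 2·9·0 + 6·6·7 = 578 ≡ 6.
  α_i^2 mod 11 = [5, 3, 1, 4, 3].
  S_2 = Σ v_i α_i^2 r_i = 9·5·1 + 6·3·3 + 10·1·2 + 2·4·0 + 6·3·7 = 245 ≡ 3.
  S = (1, 6, 3) ≠ 0, so r is not a codeword (an error is present).
Step 3: locate the error. For a single error e at position i, S_ℓ = v_i·e·α_i^ℓ, so α_err = S_1/S_0.
  S_0^{−1} = 1^{−1} = 1 (mod 11), so α_err = 6·1 = 6 ≡ 6 = α_5. Error position i = 5.
  Consistency check: S_2/S_1 = 3·2 = 6 ≡ 6 = α_err ✓ (single-error assumption holds).
Step 4: error magnitude e = S_0/v_5 = S_0·∏_{j≠5}(α_5 − α_j) = 1·2 = 2 ≡ 2 (mod 11).
Step 5: correct position 5: c_5 = r_5 − e = 7 − 2 ≡ 5 (mod 11). Hence c = [1, 3, 2, 0, 5].
  Check: interpolating c through the α_i gives m(x) = 4 + 2·x (degree < 2) with m(α_i) = c_i for every i, so c is indeed a codeword.


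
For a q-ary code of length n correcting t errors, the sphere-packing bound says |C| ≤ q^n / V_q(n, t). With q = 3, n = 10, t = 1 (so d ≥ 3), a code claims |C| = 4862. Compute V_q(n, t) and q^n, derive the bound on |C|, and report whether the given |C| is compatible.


V_q(n, t) = 21, q^n = 59049, Hamming bound = 2811, |C| = 4862 > bound (violated).

Step 1: Compute V_q(n, t) = Σ_{j=0}^1 C(n, j) (q−1)^j.
  j = 0: C(10,0)·(2)^0 = 1·1 = 1.
  j = 1: C(10,1)·(2)^1 = 10·2 = 20.
  V_q(n, t) = 1 + 20 = 21.
Step 2: q^n = 3^10 = 59049.
Step 3: Hamming bound ⌊q^n / V_q(n,t)⌋ = ⌊59049/21⌋ = 2811.
Step 4: Compare |C| = 4862 to 2811: violated.
The claimed |C| lies above the Hamming bound, so no 3-ary code of length 10 with d ≥ 3 can have 4862 codewords.


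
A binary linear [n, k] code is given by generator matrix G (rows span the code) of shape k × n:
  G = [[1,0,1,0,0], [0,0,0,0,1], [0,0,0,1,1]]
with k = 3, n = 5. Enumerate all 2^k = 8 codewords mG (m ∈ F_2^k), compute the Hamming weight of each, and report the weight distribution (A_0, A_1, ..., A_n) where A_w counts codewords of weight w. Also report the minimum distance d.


Weight distribution: A_0 = 1, A_1 = 2, A_2 = 2, A_3 = 2, A_4 = 1. Minimum distance d = 1.

Enumerate all 2^3 = 8 messages m ∈ F_2^3.
For each, compute codeword c = mG in F_2^5, then tally its weight.
  m = 000 → c = 00000, weight = 0.
  m = 100 → c = 10100, weight = 2.
  m = 010 → c = 00001, weight = 1.
  m = 110 → c = 10101, weight = 3.
  m = 001 → c = 00011, weight = 2.
  m = 101 → c = 10111, weight = 4.
  m = 011 → c = 00010, weight = 1.
  m = 111 → c = 10110, weight = 3.
Tally weights:
  weight 0: 1 codewords.
  weight 1: 2 codewords.
  weight 2: 2 codewords.
  weight 3: 2 codewords.
  weight 4: 1 codewords.
Minimum distance d = smallest w > 0 with A_w > 0 = 1.
Sanity: Σ A_w = 8 = 2^3 = 8 ✓.


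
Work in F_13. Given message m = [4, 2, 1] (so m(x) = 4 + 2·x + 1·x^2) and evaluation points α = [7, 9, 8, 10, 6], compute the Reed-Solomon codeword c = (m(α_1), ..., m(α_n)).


c = [2, 12, 6, 7, 0]

Message polynomial: m(x) = 4 + 2·x + 1·x^2 (mod 13).
For each evaluation point α_i, compute m(α_i) mod 13:
  α_1 = 7: Horner steps 1 → 9 → 2, so m(7) = 2.
  α_2 = 9: Horner steps 1 → 11 → 12, so m(9) = 12.
  α_3 = 8: Horner steps 1 → 10 → 6, so m(8) = 6.
  α_4 = 10: Horner steps 1 → 12 → 7, so m(10) = 7.
  α_5 = 6: Horner steps 1 → 8 → 0, so m(6) = 0.
Codeword c = [2, 12, 6, 7, 0] ∈ F_13^5.


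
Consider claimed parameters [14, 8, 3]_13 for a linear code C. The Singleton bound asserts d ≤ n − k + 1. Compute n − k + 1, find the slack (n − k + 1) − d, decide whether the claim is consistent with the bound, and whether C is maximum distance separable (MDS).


Singleton RHS = n − k + 1 = 7, slack = 4, bound satisfied, not MDS.

Singleton bound: d ≤ n − k + 1.
Here n = 14, k = 8, so n − k + 1 = 7.
Given d = 3, check d ≤ 7: YES.
Slack = (n − k + 1) − d = 4.
The code is NOT MDS (slack = 4 > 0).
Description: the claimed parameters are [14, 8, 3]_13; such a code would be non-MDS.


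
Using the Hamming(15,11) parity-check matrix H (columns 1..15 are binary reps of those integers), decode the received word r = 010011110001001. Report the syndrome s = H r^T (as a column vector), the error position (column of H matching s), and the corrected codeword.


s = (1, 1, 0, 1)^T, error position = 13, corrected codeword c = 010011110001101

Compute s = H r^T mod 2 one row at a time:
  s_1 = 1 + 0 + 0 + 0 + 1 + 0 + 0 + 1 = 3 ≡ 1 (mod 2).
  s_2 = 0 + 1 + 1 + 1 + 1 + 0 + 0 + 1 = 5 ≡ 1 (mod 2).
  s_3 = 1 + 0 + 1 + 1 + 0 + 0 + 0 + 1 = 4 ≡ 0 (mod 2).
  s_4 = 0 + 0 + 1 + 1 + 0 + 0 + 0 + 1 = 3 ≡ 1 (mod 2).
s = (1, 1, 0, 1)^T — this equals column 13 of H (binary 1101), so error is at position 13.
Correct: flip bit 13 of r = 010011110001001 to get c = 010011110001101.


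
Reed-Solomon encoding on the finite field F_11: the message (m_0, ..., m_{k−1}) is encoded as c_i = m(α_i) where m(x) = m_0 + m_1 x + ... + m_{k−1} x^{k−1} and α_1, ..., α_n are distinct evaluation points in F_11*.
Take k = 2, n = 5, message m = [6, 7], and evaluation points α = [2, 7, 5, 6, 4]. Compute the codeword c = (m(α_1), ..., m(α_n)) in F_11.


c = [9, 0, 8, 4, 1]

Message polynomial: m(x) = 6 + 7·x (mod 11).
For each evaluation point α_i, compute m(α_i) mod 11:
  α_1 = 2: Horner steps 7 → 9, so m(2) = 9.
  α_2 = 7: Horner steps 7 → 0, so m(7) = 0.
  α_3 = 5: Horner steps 7 → 8, so m(5) = 8.
  α_4 = 6: Horner steps 7 → 4, so m(6) = 4.
  α_5 = 4: Horner steps 7 → 1, so m(4) = 1.
Codeword c = [9, 0, 8, 4, 1] ∈ F_11^5.


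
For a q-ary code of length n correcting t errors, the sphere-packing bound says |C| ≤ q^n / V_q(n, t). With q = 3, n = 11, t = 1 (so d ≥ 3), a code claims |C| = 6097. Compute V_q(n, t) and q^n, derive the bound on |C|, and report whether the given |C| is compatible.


V_q(n, t) = 23, q^n = 177147, Hamming bound = 7702, |C| = 6097 ≤ bound (satisfied).

Step 1: Compute V_q(n, t) = Σ_{j=0}^1 C(n, j) (q−1)^j.
  j = 0: C(11,0)·(2)^0 = 1·1 = 1.
  j = 1: C(11,1)·(2)^1 = 11·2 = 22.
  V_q(n, t) = 1 + 22 = 23.
Step 2: q^n = 3^11 = 177147.
Step 3: Hamming bound ⌊q^n / V_q(n,t)⌋ = ⌊177147/23⌋ = 7702.
Step 4: Compare |C| = 6097 to 7702: satisfied.
The claimed |C| lies below the Hamming bound.


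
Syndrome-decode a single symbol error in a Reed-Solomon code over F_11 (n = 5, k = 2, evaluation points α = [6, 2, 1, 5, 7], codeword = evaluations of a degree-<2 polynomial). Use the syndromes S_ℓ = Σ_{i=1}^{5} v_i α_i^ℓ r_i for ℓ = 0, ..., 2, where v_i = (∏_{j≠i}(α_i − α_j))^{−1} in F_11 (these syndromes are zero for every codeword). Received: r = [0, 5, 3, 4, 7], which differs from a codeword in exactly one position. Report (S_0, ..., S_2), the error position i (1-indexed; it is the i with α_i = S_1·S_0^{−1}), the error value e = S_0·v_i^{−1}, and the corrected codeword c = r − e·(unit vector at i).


S = (6, 6, 6), error at position 3, error magnitude e = 5, c = [0, 5, 9, 4, 7].

Step 1: column multipliers v_i = (∏_{j≠i}(α_i − α_j))^{−1} mod 11.
  i = 1 (α = 6): (6−2)(6−1)(6−5)(6−7) = 4·5·1·(−1) = −20 ≡ 2, so v_1 = 2^{−1} = 6 (mod 11).
  i = 2 (α = 2): (2−6)(2−1)(2−5)(2−7) = (−4)·1·(−3)·(−5) = −60 ≡ 6, so v_2 = 6^{−1} = 2 (mod 11).
  i = 3 (α = 1): (1−6)(1−2)(1−5)(1−7) = (−5)·(−1)·(−4)·(−6) = 120 ≡ 10, so v_3 = 10^{−1} = 10 (mod 11).
  i = 4 (α = 5): (5−6)(5−2)(5−1)(5−7) = (−1)·3·4·(−2) = 24 ≡ 2, so v_4 = 2^{−1} = 6 (mod 11).
  i = 5 (α = 7): (7−6)(7−2)(7−1)(7−5) = 1·5·6·2 = 60 ≡ 5, so v_5 = 5^{−1} = 9 (mod 11).
  v = [6, 2, 10, 6, 9].
Step 2: syndromes of r = [0, 5, 3, 4, 7] (all sums mod 11).
  S_0 = Σ v_i r_i = 6·0 + 2·5 + 10·3 + 6·4 + 9·7 = 127 ≡ 6.
  S_1 = Σ v_i α_i r_i = 6·6·0 + 2·2·5 + 10·1·3 + 6·5·4 + 9·7·7 = 611 ≡ 6.
  α_i^2 mod 11 = [3, 4, 1, 3, 5].
  S_2 = Σ v_i α_i^2 r_i = 6·3·0 + 2·4·5 + 10·1·3 + 6·3·4 + 9·5·7 = 457 ≡ 6.
  S = (6, 6, 6) ≠ 0, so r is not a codeword (an error is present).
Step 3: locate the error. For a single error e at position i, S_ℓ = v_i·e·α_i^ℓ, so α_err = S_1/S_0.
  S_0^{−1} = 6^{−1} = 2 (mod 11), so α_err = 6·2 = 12 ≡ 1 = α_3. Error position i = 3.
  Consistency check: S_2/S_1 = 6·2 = 12 ≡ 1 = α_err ✓ (single-error assumption holds).
Step 4: error magnitude e = S_0/v_3 = S_0·∏_{j≠3}(α_3 − α_j) = 6·10 = 60 ≡ 5 (mod 11).
Step 5: correct position 3: c_3 = r_3 − e = 3 − 5 ≡ 9 (mod 11). Hence c = [0, 5, 9, 4, 7].
  Check: interpolating c through the α_i gives m(x) = 2 + 7·x (degree < 2) with m(α_i) = c_i for every i, so c is indeed a codeword.


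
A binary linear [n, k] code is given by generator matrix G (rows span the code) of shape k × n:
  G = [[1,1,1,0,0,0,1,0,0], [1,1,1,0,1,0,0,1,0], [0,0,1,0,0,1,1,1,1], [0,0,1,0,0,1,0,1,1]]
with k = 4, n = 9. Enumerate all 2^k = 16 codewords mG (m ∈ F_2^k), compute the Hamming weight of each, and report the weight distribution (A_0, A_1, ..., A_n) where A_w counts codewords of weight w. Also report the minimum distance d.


Weight distribution: A_0 = 1, A_1 = 1, A_2 = 1, A_3 = 2, A_4 = 3, A_5 = 5, A_6 = 3. Minimum distance d = 1.

Enumerate all 2^4 = 16 messages m ∈ F_2^4.
For each, compute codeword c = mG in F_2^9, then tally its weight.
  m = 0000 → c = 000000000, weight = 0.
  m = 1000 → c = 111000100, weight = 4.
  m = 0100 → c = 111010010, weight = 5.
  m = 1100 → c = 000010110, weight = 3.
  m = 0010 → c = 001001111, weight = 5.
  m = 1010 → c = 110001011, weight = 5.
  m = 0110 → c = 110011101, weight = 6.
  m = 1110 → c = 001011001, weight = 4.
  m = 0001 → c = 001001011, weight = 4.
  m = 1001 → c = 110001111, weight = 6.
  m = 0101 → c = 110011001, weight = 5.
  m = 1101 → c = 001011101, weight = 5.
  m = 0011 → c = 000000100, weight = 1.
  m = 1011 → c = 111000000, weight = 3.
  m = 0111 → c = 111010110, weight = 6.
  m = 1111 → c = 000010010, weight = 2.
Tally weights:
  weight 0: 1 codewords.
  weight 1: 1 codewords.
  weight 2: 1 codewords.
  weight 3: 2 codewords.
  weight 4: 3 codewords.
  weight 5: 5 codewords.
  weight 6: 3 codewords.
Minimum distance d = smallest w > 0 with A_w > 0 = 1.
Sanity: Σ A_w = 16 = 2^4 = 16 ✓.


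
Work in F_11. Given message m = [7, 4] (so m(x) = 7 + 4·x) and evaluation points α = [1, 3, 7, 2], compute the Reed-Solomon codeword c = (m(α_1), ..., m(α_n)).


c = [0, 8, 2, 4]

Message polynomial: m(x) = 7 + 4·x (mod 11).
For each evaluation point α_i, compute m(α_i) mod 11:
  α_1 = 1: Horner steps 4 → 0, so m(1) = 0.
  α_2 = 3: Horner steps 4 → 8, so m(3) = 8.
  α_3 = 7: Horner steps 4 → 2, so m(7) = 2.
  α_4 = 2: Horner steps 4 → 4, so m(2) = 4.
Codeword c = [0, 8, 2, 4] ∈ F_11^4.


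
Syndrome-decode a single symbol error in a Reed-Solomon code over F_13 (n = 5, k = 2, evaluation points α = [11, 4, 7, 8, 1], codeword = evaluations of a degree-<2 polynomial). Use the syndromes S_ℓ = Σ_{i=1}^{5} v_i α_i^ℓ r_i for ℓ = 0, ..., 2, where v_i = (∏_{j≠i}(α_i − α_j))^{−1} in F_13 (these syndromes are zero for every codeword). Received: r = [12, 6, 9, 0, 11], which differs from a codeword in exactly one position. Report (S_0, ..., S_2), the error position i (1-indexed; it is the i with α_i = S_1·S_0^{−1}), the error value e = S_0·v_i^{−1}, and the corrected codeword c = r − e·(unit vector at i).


S = (6, 11, 5), error at position 2, error magnitude e = 9, c = [12, 10, 9, 0, 11].

Step 1: column multipliers v_i = (∏_{j≠i}(α_i − α_j))^{−1} mod 13.
  i = 1 (α = 11): (11−4)(11−7)(11−8)(11−1) = 7·4·3·10 = 840 ≡ 8, so v_1 = 8^{−1} = 5 (mod 13).
  i = 2 (α = 4): (4−11)(4−7)(4−8)(4−1) = (−7)·(−3)·(−4)·3 = −252 ≡ 8, so v_2 = 8^{−1} = 5 (mod 13).
  i = 3 (α = 7): (7−11)(7−4)(7−8)(7−1) = (−4)·3·(−1)·6 = 72 ≡ 7, so v_3 = 7^{−1} = 2 (mod 13).
  i = 4 (α = 8): (8−11)(8−4)(8−7)(8−1) = (−3)·4·1·7 = −84 ≡ 7, so v_4 = 7^{−1} = 2 (mod 13).
  i = 5 (α = 1): (1−11)(1−4)(1−7)(1−8) = (−10)·(−3)·(−6)·(−7) = 1260 ≡ 12, so v_5 = 12^{−1} = 12 (mod 13).
  v = [5, 5, 2, 2, 12].
Step 2: syndromes of r = [12, 6, 9, 0, 11] (all sums mod 13).
  S_0 = Σ v_i r_i = 5·12 + 5·6 + 2·9 + 2·0 + 12·11 = 240 ≡ 6.
  S_1 = Σ v_i α_i r_i = 5·11·12 + 5·4·6 + 2·7·9 + 2·8·0 + 12·1·11 = 1038 ≡ 11.
  α_i^2 mod 13 = [4, 3, 10, 12, 1].
  S_2 = Σ v_i α_i^2 r_i = 5·4·12 + 5·3·6 + 2·10·9 + 2·12·0 + 12·1·11 = 642 ≡ 5.
  S = (6, 11, 5) ≠ 0, so r is not a codeword (an error is present).
Step 3: locate the error. For a single error e at position i, S_ℓ = v_i·e·α_i^ℓ, so α_err = S_1/S_0.
  S_0^{−1} = 6^{−1} = 11 (mod 13), so α_err = 11·11 = 121 ≡ 4 = α_2. Error position i = 2.
  Consistency check: S_2/S_1 = 5·6 = 30 ≡ 4 = α_err ✓ (single-error assumption holds).
Step 4: error magnitude e = S_0/v_2 = S_0·∏_{j≠2}(α_2 − α_j) = 6·8 = 48 ≡ 9 (mod 13).
Step 5: correct position 2: c_2 = r_2 − e = 6 − 9 ≡ 10 (mod 13). Hence c = [12, 10, 9, 0, 11].
  Check: interpolating c through the α_i gives m(x) = 7 + 4·x (degree < 2) with m(α_i) = c_i for every i, so c is indeed a codeword.


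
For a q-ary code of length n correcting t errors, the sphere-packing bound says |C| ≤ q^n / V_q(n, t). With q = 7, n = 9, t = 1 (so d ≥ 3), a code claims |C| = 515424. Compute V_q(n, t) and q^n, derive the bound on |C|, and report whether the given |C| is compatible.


V_q(n, t) = 55, q^n = 40353607, Hamming bound = 733701, |C| = 515424 ≤ bound (satisfied).

Step 1: Compute V_q(n, t) = Σ_{j=0}^1 C(n, j) (q−1)^j.
  j = 0: C(9,0)·(6)^0 = 1·1 = 1.
  j = 1: C(9,1)·(6)^1 = 9·6 = 54.
  V_q(n, t) = 1 + 54 = 55.
Step 2: q^n = 7^9 = 40353607.
Step 3: Hamming bound ⌊q^n / V_q(n,t)⌋ = ⌊40353607/55⌋ = 733701.
Step 4: Compare |C| = 515424 to 733701: satisfied.
The claimed |C| lies below the Hamming bound.


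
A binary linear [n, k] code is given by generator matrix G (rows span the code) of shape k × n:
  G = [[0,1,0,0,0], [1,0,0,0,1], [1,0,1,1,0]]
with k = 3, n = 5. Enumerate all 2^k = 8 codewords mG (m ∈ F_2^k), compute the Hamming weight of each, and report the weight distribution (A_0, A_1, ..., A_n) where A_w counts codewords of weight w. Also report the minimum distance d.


Weight distribution: A_0 = 1, A_1 = 1, A_2 = 1, A_3 = 3, A_4 = 2. Minimum distance d = 1.

Enumerate all 2^3 = 8 messages m ∈ F_2^3.
For each, compute codeword c = mG in F_2^5, then tally its weight.
  m = 000 → c = 00000, weight = 0.
  m = 100 → c = 01000, weight = 1.
  m = 010 → c = 10001, weight = 2.
  m = 110 → c = 11001, weight = 3.
  m = 001 → c = 10110, weight = 3.
  m = 101 → c = 11110, weight = 4.
  m = 011 → c = 00111, weight = 3.
  m = 111 → c = 01111, weight = 4.
Tally weights:
  weight 0: 1 codewords.
  weight 1: 1 codewords.
  weight 2: 1 codewords.
  weight 3: 3 codewords.
  weight 4: 2 codewords.
Minimum distance d = smallest w > 0 with A_w > 0 = 1.
Sanity: Σ A_w = 8 = 2^3 = 8 ✓.


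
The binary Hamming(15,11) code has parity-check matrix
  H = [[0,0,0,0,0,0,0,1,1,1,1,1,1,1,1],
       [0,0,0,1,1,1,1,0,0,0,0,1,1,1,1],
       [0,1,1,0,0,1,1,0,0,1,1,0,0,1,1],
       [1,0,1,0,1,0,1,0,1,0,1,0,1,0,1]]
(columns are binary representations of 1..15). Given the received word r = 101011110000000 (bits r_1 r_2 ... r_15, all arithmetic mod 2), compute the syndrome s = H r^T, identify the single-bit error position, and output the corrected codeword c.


s = (1, 1, 1, 0)^T, error position = 14, corrected codeword c = 101011110000010

Compute s = H r^T mod 2 one row at a time:
  s_1 = 1 + 0 + 0 + 0 + 0 + 0 + 0 + 0 = 1 ≡ 1 (mod 2).
  s_2 = 0 + 1 + 1 + 1 + 0 + 0 + 0 + 0 = 3 ≡ 1 (mod 2).
  s_3 = 0 + 1 + 1 + 1 + 0 + 0 + 0 + 0 = 3 ≡ 1 (mod 2).
  s_4 = 1 + 1 + 1 + 1 + 0 + 0 + 0 + 0 = 4 ≡ 0 (mod 2).
s = (1, 1, 1, 0)^T — this equals column 14 of H (binary 1110), so error is at position 14.
Correct: flip bit 14 of r = 101011110000000 to get c = 101011110000010.
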